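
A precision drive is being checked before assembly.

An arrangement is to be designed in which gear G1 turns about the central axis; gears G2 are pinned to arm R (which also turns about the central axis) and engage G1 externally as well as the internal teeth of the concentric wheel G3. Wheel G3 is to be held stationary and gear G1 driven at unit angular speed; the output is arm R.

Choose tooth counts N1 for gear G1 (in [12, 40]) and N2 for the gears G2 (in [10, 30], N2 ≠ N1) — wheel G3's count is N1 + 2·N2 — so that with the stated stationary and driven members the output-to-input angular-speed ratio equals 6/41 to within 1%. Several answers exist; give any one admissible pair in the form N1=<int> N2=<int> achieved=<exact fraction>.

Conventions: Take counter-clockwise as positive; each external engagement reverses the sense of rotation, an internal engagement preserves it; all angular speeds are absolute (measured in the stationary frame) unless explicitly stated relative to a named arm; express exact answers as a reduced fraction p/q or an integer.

N1=12 N2=29 achieved=6/41

topology: planetary set — design target 6/41, arm = carrier (Willis)
Willis with ω_ring = 0: ω_arm/ω_sun = N1/(N1+N3); set equal to 6/41  ⇒  N3/N1 = 1/(6/41) − 1 = 35/6
N3 = N1 + 2·N2  ⇒  N2/N1 = (N3/N1 − 1)/2 = (35/6 − 1)/2 = 29/12
smallest multiple with N1 ≥ 12 and N2 ≥ 10: k = 1  ⇒  N1 = 1·12 = 12, N2 = 1·29 = 29 (N1 ≤ 40, N2 ≤ 30, N2 ≠ N1 ✓), N3 = 12 + 2·29 = 70
check: N1/(N1+N3) with N1 = 12, N3 = 70 gives 6/41; |achieved − target| = 0 ≤ 3/2050 ✓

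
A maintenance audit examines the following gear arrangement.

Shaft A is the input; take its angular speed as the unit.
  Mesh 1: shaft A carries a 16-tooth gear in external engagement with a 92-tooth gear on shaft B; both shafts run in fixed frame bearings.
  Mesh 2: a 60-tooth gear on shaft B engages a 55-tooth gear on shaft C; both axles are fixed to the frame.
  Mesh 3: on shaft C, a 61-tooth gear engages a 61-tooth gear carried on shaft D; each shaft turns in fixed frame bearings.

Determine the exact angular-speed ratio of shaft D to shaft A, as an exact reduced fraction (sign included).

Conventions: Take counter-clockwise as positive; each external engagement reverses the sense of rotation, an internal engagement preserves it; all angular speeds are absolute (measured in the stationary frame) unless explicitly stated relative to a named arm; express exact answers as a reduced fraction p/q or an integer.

-48/253

class = fixed-axis compound train [3 meshes; 3 ratios multiply, 3 sense flips]
mesh 1 [16T→92T]: running ratio 4/23, sense −
mesh 2 [60T→55T]: running ratio 48/253, sense +
mesh 3 [61T→61T]: running ratio 48/253, sense −
ω_out/ω_in = -48/253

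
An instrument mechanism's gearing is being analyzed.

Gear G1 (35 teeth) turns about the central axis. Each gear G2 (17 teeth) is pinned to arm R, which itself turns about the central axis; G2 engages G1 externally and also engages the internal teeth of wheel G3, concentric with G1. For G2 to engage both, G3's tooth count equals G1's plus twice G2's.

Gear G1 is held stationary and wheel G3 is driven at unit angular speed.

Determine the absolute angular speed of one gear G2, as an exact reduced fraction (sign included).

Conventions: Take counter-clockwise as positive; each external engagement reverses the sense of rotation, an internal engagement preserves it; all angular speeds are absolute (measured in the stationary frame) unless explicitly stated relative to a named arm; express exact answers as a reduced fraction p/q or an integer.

69/34

planetary set (35T centre, 17T on arm, 69T internal) — Willis relation
ring teeth: 35 + 2·17 = 69
35(ω_sun−ω_arm) = −69(ω_ring−ω_arm),  ω_sun = 0, ω_ring = 1
35(0−ω_arm) = −69(1−ω_arm)  ⇒  104·ω_arm = 69  ⇒  ω_arm = 69/104
sun–planet mesh: 35·(0−69/104) = −17·(ω_p−ω_arm)  ⇒  ω_p−ω_arm = 2415/1768
ω_p = 69/104 + 2415/1768 = 69/34
exact speed ratio = 69/34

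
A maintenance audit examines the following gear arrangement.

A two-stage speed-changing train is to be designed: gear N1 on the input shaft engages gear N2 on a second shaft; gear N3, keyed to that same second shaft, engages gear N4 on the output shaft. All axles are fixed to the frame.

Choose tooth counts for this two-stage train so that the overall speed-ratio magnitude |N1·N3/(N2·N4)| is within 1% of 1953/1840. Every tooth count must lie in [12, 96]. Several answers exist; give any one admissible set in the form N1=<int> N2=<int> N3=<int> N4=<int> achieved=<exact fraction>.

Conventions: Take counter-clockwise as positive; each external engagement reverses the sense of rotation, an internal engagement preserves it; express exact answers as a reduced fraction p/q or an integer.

N1=21 N2=20 N3=93 N4=92 achieved=1953/1840

class = fixed-axis compound train [2-stage, 1953/1840 wanted]
target = 1953/1840 in lowest terms: an exact hit needs N1·N3 = k·1953 and N2·N4 = k·1840 for one integer k, every count in [12, 96]; additionally prefer no 1:1 stage (N1 ≠ N2, N3 ≠ N4)
k = 1: N1·N3 = 1953 = 21·93, N2·N4 = 1840 = 20·92
achieved = 21·93/(20·92) = 1953/1840; |achieved − target| = 0 ≤ 1953/184000 ✓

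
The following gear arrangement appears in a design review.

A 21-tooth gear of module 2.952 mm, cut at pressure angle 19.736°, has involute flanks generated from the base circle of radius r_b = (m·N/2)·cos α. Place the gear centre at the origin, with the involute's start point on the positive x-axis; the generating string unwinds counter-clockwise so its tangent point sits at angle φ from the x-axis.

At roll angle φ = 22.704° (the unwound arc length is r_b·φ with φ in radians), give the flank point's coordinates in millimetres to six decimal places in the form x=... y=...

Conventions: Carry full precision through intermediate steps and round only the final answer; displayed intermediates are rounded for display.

x=31.376687 y=0.595659

recognized (one wheel, involute flank): single-mesh tooth geometry, m = 2.952, N = 21
pitch radius r_p = m·N/2 = 2.952·21/2 = 30.996000
base radius r_b = r_p·cos α = 30.996000·cos 19.736° = 29.175250
roll angle φ = 22.704° = 0.39625955 rad
x = r_b·(cos φ + φ·sin φ) = 31.376687
y = r_b·(sin φ − φ·cos φ) = 0.595659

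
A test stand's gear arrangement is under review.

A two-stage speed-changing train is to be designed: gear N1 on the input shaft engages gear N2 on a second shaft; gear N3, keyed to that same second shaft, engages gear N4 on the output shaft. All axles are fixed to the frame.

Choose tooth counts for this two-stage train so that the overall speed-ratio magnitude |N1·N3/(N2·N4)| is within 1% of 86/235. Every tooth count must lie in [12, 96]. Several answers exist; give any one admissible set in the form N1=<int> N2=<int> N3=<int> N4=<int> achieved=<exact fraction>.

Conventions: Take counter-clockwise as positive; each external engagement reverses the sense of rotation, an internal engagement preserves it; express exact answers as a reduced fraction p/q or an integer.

N1=12 N2=15 N3=43 N4=94 achieved=86/235

2-stage fixed-axis compound train for ratio 86/235
target = 86/235 in lowest terms: an exact hit needs N1·N3 = k·86 and N2·N4 = k·235 for one integer k, every count in [12, 96]; additionally prefer no 1:1 stage (N1 ≠ N2, N3 ≠ N4)
k = 1…5: no 1:1-free in-range split of k·86 and k·235 into factor pairs; take k = 6
k = 6: N1·N3 = 516 = 12·43, N2·N4 = 1410 = 15·94
achieved = 12·43/(15·94) = 86/235; |achieved − target| = 0 ≤ 43/11750 ✓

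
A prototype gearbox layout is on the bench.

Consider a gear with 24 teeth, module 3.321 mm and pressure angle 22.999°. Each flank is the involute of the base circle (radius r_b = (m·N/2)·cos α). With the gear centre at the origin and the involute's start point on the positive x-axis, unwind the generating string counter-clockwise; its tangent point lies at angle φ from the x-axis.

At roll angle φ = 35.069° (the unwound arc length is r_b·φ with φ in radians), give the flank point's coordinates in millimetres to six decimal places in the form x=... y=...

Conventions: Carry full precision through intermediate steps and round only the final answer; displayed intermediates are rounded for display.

class = single-mesh tooth geometry [base-circle involute, m = 3.321, 24T]
pitch radius r_p = m·N/2 = 3.321·24/2 = 39.852000
base radius r_b = r_p·cos α = 39.852000·cos 22.999° = 36.684231
roll angle φ = 35.069° = 0.61206952 rad
x = r_b·(cos φ + φ·sin φ) = 42.925426
y = r_b·(sin φ − φ·cos φ) = 2.700240

x=42.925426 y=2.700240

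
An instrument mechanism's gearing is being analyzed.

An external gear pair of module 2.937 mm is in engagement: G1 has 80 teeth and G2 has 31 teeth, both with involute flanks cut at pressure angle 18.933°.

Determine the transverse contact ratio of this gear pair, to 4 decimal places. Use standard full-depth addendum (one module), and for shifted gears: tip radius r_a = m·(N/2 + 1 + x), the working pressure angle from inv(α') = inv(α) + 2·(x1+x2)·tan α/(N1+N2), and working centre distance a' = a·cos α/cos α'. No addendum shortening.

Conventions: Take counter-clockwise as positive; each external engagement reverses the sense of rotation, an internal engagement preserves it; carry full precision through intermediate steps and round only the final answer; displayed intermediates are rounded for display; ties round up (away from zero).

1.8021

recognized (one external pair, fixed centres): single-mesh tooth geometry, m = 2.937, N1 = 80, N2 = 31
base radii: r_b1 = 111.124172, r_b2 = 43.060617
tip radii: r_a1 = 120.417000, r_a2 = 48.460500
no profile shift: α' = α, a' = a
action lengths: √(r_a1²−r_b1²) = 46.386121, √(r_a2²−r_b2²) = 22.230685
base pitch p_b = π·m·cos α = 8.727672
CR = (46.386121 + 22.230685 − 163.003500·sin 18.93300°)/8.727672 = 1.802121
contact ratio ≈ 1.8021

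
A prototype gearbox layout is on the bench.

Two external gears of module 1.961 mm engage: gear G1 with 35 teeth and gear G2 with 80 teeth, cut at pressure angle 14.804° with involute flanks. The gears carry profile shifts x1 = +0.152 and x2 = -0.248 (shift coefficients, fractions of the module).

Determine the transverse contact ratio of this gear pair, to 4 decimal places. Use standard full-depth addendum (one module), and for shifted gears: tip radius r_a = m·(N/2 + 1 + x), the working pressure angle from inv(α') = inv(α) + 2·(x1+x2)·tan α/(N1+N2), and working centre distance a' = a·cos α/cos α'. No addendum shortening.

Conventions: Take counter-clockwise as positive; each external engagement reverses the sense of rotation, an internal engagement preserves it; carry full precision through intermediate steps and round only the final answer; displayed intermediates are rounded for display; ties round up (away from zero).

2.1060

topology: single-mesh involute geometry — m = 1.961, 35T/80T pair
base radii: r_b1 = 33.178350, r_b2 = 75.836228
tip radii: r_a1 = 36.576572, r_a2 = 79.914672
inv(α') = inv(14.804°) + 2·(+0.152-0.248)·tan α/(35+80) = 0.00546630  ⇒  α' = 14.43239°
a' = a·cos α / cos α' = 112.7575·cos 14.804°/cos 14.43239° = 112.566915
action lengths: √(r_a1²−r_b1²) = 15.396192, √(r_a2²−r_b2²) = 25.203599
base pitch p_b = π·m·cos α = 5.956163
CR = (15.396192 + 25.203599 − 112.566915·sin 14.43239°)/5.956163 = 2.106039
contact ratio ≈ 2.1060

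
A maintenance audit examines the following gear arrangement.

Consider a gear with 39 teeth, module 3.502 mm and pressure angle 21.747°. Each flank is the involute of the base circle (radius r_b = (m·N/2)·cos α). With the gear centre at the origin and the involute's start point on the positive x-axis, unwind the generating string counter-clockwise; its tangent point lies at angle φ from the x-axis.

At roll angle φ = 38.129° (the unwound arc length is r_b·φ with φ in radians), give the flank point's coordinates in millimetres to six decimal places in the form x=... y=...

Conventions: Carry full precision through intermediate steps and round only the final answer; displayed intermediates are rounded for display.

x=75.956658 y=5.959463

class = single-mesh tooth geometry [base-circle involute, m = 3.502, 39T]
pitch radius r_p = m·N/2 = 3.502·39/2 = 68.289000
base radius r_b = r_p·cos α = 68.289000·cos 21.747° = 63.428800
roll angle φ = 38.129° = 0.66547659 rad
x = r_b·(cos φ + φ·sin φ) = 75.956658
y = r_b·(sin φ − φ·cos φ) = 5.959463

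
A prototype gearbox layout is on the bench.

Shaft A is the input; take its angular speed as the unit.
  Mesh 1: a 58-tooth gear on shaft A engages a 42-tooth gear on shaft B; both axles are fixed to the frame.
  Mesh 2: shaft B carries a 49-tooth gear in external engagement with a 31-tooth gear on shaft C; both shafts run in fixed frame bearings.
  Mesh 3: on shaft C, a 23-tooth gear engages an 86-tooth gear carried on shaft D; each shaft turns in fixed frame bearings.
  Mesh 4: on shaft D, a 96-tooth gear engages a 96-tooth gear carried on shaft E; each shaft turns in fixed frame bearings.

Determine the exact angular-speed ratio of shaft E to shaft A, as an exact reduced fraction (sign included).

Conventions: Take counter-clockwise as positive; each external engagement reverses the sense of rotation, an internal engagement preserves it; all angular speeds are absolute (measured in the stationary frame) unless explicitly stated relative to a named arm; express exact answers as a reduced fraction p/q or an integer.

4669/7998

class = fixed-axis compound train [4 meshes; 4 ratios multiply, 4 sense flips]
mesh 1 [58T→42T]: running ratio 29/21, sense −
mesh 2 [49T→31T]: running ratio 203/93, sense +
mesh 3 [23T→86T]: running ratio 4669/7998, sense −
mesh 4 [96T→96T]: running ratio 4669/7998, sense +
ω_out/ω_in = 4669/7998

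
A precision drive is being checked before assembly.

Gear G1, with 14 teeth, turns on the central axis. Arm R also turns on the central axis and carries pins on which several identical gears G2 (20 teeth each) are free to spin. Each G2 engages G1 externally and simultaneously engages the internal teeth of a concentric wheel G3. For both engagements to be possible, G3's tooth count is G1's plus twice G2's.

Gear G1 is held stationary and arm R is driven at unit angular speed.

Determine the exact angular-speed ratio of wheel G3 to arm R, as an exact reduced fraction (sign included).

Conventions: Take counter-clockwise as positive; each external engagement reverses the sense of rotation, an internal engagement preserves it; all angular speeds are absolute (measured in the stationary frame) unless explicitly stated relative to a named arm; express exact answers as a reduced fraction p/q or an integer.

class = planetary set [G3 = 14+2·20 = 54; Willis about the carrier]
ring teeth: 14 + 2·20 = 54
14(ω_sun−ω_arm) = −54(ω_ring−ω_arm),  ω_sun = 0, ω_arm = 1
ω_ring = 1 − (14/54)(0−1) = 34/27
ω_out/ω_in = 34/27

34/27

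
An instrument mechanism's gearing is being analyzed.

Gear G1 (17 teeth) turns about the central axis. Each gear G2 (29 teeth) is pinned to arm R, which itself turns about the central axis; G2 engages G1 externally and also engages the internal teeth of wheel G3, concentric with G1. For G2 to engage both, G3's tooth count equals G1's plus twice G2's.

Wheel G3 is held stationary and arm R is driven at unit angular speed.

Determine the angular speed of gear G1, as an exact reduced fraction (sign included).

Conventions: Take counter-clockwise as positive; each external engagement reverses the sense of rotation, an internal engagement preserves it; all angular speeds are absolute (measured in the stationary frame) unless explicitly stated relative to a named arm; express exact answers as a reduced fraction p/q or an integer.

92/17

recognized (axles ride arm R): planetary set, 17/29/75 teeth
ring teeth: 17 + 2·29 = 75
17(ω_sun−ω_arm) = −75(ω_ring−ω_arm),  ω_ring = 0, ω_arm = 1
ω_sun = 1 − (75/17)(0−1) = 92/17
exact speed ratio = 92/17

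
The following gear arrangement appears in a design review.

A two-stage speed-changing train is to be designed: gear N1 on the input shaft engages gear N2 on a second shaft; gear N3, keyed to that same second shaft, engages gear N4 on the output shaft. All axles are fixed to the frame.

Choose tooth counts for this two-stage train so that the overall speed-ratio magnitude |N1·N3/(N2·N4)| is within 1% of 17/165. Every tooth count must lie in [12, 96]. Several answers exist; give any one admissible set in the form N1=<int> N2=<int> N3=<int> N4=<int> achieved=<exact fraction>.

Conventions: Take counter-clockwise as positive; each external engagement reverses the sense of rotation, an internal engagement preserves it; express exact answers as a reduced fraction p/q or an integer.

class = fixed-axis compound train [2-stage, 17/165 wanted]
target = 17/165 in lowest terms: an exact hit needs N1·N3 = k·17 and N2·N4 = k·165 for one integer k, every count in [12, 96]; additionally prefer no 1:1 stage (N1 ≠ N2, N3 ≠ N4)
k = 1…11: no 1:1-free in-range split of k·17 and k·165 into factor pairs; take k = 12
k = 12: N1·N3 = 204 = 12·17, N2·N4 = 1980 = 22·90
achieved = 12·17/(22·90) = 17/165; |achieved − target| = 0 ≤ 17/16500 ✓

N1=12 N2=22 N3=17 N4=90 achieved=17/165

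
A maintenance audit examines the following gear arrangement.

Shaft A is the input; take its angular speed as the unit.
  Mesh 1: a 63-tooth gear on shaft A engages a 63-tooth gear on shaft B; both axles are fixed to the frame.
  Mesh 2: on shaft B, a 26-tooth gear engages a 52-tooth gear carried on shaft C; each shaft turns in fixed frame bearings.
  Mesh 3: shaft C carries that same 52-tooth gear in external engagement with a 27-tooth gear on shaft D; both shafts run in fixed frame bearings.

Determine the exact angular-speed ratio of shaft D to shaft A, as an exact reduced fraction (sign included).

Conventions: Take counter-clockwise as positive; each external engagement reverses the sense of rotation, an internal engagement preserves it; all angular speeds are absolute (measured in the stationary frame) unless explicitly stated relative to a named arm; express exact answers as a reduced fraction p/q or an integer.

class = fixed-axis compound train [3 meshes; 3 ratios multiply, 3 sense flips]
mesh 1 [63T→63T]: running ratio 1, sense −
mesh 2 [26T→52T]: running ratio 1/2, sense +
mesh 3 [52T→27T]: running ratio 26/27, sense −
ω_out/ω_in = -26/27

-26/27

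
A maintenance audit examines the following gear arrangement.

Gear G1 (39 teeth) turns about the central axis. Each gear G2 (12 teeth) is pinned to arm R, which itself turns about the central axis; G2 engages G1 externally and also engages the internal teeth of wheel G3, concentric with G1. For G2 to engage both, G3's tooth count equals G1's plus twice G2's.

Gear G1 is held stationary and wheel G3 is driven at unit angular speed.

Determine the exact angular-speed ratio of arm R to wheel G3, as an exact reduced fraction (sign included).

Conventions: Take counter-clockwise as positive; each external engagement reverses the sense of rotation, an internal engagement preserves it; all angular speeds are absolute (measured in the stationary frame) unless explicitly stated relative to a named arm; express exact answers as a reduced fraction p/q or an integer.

planetary set (39T centre, 12T on arm, 63T internal) — Willis relation
ring teeth: 39 + 2·12 = 63
39(ω_sun−ω_arm) = −63(ω_ring−ω_arm),  ω_sun = 0, ω_ring = 1
39(0−ω_arm) = −63(1−ω_arm)  ⇒  102·ω_arm = 63  ⇒  ω_arm = 21/34
ω_out/ω_in = 21/34

21/34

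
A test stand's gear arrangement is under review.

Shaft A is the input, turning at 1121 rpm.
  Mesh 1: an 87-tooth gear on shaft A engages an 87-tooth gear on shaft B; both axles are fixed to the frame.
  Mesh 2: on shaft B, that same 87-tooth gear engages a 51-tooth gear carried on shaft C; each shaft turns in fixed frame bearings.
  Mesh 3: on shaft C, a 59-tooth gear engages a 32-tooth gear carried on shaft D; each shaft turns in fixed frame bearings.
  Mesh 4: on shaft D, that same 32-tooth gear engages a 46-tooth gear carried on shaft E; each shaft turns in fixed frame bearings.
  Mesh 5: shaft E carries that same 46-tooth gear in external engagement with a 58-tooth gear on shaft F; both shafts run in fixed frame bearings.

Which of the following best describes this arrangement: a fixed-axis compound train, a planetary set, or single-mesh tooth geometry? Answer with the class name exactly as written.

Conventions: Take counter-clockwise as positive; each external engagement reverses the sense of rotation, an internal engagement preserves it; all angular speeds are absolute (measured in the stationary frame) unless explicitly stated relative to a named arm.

fixed-axis compound train

recognized (6 fixed axles, 5 meshes): fixed-axis compound train
classification: fixed-axis compound train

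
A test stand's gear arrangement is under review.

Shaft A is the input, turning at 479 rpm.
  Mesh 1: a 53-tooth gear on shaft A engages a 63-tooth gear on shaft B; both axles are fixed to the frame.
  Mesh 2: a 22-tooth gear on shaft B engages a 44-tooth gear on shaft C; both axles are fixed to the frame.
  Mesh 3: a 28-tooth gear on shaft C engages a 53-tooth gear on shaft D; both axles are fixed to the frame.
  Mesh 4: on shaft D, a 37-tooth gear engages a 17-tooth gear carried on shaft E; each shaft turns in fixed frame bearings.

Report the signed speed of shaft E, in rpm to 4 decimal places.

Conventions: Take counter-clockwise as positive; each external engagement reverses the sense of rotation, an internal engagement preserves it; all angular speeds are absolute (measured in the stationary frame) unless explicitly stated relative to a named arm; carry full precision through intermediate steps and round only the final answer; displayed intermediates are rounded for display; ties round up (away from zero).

topology: fixed-axis compound train — 4 meshes, A→E
mesh 1 [53T→63T]: ω = 479.0000×53/63 = 402.9683 rpm, sense flips to −
mesh 2 [22T→44T]: ω = 402.9683×22/44 = 201.4841 rpm, sense flips to +
mesh 3 [28T→53T]: ω = 201.4841×28/53 = 106.4444 rpm, sense flips to −
mesh 4 [37T→17T]: ω = 106.4444×37/17 = 231.6732 rpm, sense flips to +
signed output speed = +231.6732 rpm

+231.6732 rpm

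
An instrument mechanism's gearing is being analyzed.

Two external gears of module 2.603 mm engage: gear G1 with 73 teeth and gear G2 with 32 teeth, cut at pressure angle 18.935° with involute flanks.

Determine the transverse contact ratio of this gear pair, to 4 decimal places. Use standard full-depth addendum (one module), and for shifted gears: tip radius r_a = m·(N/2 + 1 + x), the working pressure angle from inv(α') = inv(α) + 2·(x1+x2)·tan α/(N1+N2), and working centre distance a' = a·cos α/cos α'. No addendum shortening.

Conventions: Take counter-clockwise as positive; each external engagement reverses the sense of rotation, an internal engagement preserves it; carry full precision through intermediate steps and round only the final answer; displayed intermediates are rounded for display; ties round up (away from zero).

class = single-mesh tooth geometry [involute pair 73T × 32T, m = 2.603]
base radii: r_b1 = 89.868281, r_b2 = 39.394315
tip radii: r_a1 = 97.612500, r_a2 = 44.251000
no profile shift: α' = α, a' = a
action lengths: √(r_a1²−r_b1²) = 38.103704, √(r_a2²−r_b2²) = 20.155371
base pitch p_b = π·m·cos α = 7.735056
CR = (38.103704 + 20.155371 − 136.657500·sin 18.93500°)/7.735056 = 1.798870
contact ratio ≈ 1.7989

1.7989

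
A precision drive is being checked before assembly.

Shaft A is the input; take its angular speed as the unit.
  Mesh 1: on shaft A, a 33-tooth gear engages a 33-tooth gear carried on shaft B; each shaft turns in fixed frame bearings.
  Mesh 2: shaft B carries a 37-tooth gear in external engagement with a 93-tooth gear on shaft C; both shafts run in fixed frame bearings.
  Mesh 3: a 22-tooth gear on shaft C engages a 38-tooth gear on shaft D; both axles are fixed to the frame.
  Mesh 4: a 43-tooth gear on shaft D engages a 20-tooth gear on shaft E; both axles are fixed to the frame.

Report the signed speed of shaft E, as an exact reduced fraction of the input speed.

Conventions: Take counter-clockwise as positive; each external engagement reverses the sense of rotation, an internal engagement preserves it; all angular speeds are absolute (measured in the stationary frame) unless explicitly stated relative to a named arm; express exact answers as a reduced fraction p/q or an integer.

4-mesh fixed-axis compound train (all bearings frame-fixed)
mesh 1 [33T→33T]: |ω|/ω_in = 1×33/33 = 1, sense flips to −
mesh 2 [37T→93T]: |ω|/ω_in = 1×37/93 = 37/93, sense flips to +
mesh 3 [22T→38T]: |ω|/ω_in = (37/93)×22/38 = 407/1767, sense flips to −
mesh 4 [43T→20T]: |ω|/ω_in = (407/1767)×43/20 = 17501/35340, sense flips to +
signed output speed (× input speed) = 17501/35340

17501/35340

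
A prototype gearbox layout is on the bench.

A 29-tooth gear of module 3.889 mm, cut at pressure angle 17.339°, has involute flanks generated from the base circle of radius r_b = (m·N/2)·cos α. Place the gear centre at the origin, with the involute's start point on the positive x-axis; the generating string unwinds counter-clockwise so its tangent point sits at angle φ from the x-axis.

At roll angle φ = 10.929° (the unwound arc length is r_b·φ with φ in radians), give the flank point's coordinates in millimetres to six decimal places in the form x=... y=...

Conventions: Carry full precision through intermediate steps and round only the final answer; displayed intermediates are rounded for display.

x=54.798373 y=0.124074

recognized (one wheel, involute flank): single-mesh tooth geometry, m = 3.889, N = 29
pitch radius r_p = m·N/2 = 3.889·29/2 = 56.390500
base radius r_b = r_p·cos α = 56.390500·cos 17.339° = 53.828012
roll angle φ = 10.929° = 0.19074703 rad
x = r_b·(cos φ + φ·sin φ) = 54.798373
y = r_b·(sin φ − φ·cos φ) = 0.124074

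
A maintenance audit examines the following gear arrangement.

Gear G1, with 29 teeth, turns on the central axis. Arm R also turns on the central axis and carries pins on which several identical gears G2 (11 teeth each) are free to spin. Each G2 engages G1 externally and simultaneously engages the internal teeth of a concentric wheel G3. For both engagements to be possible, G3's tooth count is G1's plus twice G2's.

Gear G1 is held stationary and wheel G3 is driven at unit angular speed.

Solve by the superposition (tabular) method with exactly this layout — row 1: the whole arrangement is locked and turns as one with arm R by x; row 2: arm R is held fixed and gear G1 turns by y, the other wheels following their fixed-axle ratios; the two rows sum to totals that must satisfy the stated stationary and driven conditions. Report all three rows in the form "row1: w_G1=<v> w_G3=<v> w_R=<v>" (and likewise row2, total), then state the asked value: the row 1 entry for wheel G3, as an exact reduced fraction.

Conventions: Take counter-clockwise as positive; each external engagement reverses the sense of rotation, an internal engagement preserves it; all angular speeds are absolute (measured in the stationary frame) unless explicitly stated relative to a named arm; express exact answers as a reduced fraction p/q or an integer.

topology: planetary set — G1 29T / G2 11T / G3 51T, arm = carrier (Willis)
row 1: whole set turns with the arm by x
row 2 — arm fixed, fixed-axis ratios: sun y, ring −(29/51)·y, arm 0
boundary: total ω_sun = x + y = 0 and total ω_ring = x − (29/51)·y = 1  ⇒  y = -51/80, x = 51/80
row 2 ring = −(29/51)·(-51/80) = 29/80
totals (row 1 + row 2): sun 51/80 + (-51/80) = 0, ring 51/80 + 29/80 = 1, arm 51/80 + 0 = 51/80
asked cell (row1, ring) = 51/80

row1: w_G1=51/80 w_G3=51/80 w_R=51/80
row2: w_G1=-51/80 w_G3=29/80 w_R=0
total: w_G1=0 w_G3=1 w_R=51/80
asked value: 51/80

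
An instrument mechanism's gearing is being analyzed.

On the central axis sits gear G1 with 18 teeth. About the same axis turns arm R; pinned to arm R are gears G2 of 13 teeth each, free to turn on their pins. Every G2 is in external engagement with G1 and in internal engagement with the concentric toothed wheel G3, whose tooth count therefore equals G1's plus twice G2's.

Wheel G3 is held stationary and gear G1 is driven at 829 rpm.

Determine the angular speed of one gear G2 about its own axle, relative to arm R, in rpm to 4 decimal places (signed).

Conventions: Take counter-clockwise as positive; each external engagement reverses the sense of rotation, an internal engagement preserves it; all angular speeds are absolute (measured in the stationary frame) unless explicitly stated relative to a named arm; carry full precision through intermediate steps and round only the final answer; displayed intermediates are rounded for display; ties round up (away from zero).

class = planetary set [G3 = 18+2·13 = 44; Willis about the carrier]
normalise by the input: solve with ω_sun = 1, then scale by 829 rpm
ring teeth: 18 + 2·13 = 44
18(ω_sun−ω_arm) = −44(ω_ring−ω_arm),  ω_ring = 0, ω_sun = 1
18(1−ω_arm) = −44(0−ω_arm)  ⇒  62·ω_arm = 18  ⇒  ω_arm = 9/31
sun–planet mesh: 18·(1−9/31) = −13·(ω_p−ω_arm)  ⇒  ω_p−ω_arm = -396/403
scale: ω_p−ω_arm = -396/403 × 829 rpm = -814.6005 rpm

-814.6005 rpm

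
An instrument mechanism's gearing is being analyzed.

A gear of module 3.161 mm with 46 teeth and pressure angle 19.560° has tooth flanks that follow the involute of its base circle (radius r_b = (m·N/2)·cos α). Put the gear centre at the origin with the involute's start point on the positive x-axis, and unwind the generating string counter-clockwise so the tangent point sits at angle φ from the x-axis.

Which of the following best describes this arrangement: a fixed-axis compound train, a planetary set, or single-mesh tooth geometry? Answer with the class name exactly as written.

single-mesh tooth geometry

single-mesh involute tooth geometry (46T wheel at module 3.161)
classification: single-mesh tooth geometry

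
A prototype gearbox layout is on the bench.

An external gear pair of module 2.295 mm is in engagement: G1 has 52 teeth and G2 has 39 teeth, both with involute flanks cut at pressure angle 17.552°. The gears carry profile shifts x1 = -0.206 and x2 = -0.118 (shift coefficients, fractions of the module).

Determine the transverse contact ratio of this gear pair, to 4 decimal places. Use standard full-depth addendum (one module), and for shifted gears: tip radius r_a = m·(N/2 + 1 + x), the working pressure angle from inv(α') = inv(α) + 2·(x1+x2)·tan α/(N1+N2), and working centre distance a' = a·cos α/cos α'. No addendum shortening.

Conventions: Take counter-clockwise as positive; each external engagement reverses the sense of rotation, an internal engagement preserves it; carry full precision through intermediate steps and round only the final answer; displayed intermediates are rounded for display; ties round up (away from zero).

topology: single-mesh involute geometry — m = 2.295, 52T/39T pair
base radii: r_b1 = 56.891982, r_b2 = 42.668987
tip radii: r_a1 = 61.492230, r_a2 = 46.776690
inv(α') = inv(17.552°) + 2·(-0.206-0.118)·tan α/(52+39) = 0.00770437  ⇒  α' = 16.14608°
a' = a·cos α / cos α' = 104.4225·cos 17.552°/cos 16.14608° = 103.649334
action lengths: √(r_a1²−r_b1²) = 23.336596, √(r_a2²−r_b2²) = 19.168106
base pitch p_b = π·m·cos α = 6.874286
CR = (23.336596 + 19.168106 − 103.649334·sin 16.14608°)/6.874286 = 1.990190
contact ratio ≈ 1.9902

1.9902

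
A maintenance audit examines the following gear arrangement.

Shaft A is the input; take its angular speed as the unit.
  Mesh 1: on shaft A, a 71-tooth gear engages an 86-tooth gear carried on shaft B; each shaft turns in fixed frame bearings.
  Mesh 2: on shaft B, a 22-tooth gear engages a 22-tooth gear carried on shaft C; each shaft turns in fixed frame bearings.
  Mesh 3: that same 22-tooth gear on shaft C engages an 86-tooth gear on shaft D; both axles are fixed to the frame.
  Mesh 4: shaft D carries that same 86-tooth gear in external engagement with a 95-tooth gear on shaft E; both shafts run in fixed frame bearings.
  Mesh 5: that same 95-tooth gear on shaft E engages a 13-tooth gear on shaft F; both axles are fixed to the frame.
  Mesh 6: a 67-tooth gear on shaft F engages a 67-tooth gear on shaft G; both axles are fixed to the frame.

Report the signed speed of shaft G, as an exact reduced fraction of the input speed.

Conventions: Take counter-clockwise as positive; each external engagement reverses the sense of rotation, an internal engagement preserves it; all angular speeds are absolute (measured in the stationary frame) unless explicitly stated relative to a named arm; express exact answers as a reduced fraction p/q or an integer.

6-mesh fixed-axis compound train (all bearings frame-fixed)
mesh 1 [71T→86T]: |ω|/ω_in = 1×71/86 = 71/86, sense flips to −
mesh 2 [22T→22T]: |ω|/ω_in = (71/86)×22/22 = 71/86, sense flips to +
mesh 3 [22T→86T]: |ω|/ω_in = (71/86)×22/86 = 781/3698, sense flips to −
mesh 4 [86T→95T]: |ω|/ω_in = (781/3698)×86/95 = 781/4085, sense flips to +
mesh 5 [95T→13T]: |ω|/ω_in = (781/4085)×95/13 = 781/559, sense flips to −
mesh 6 [67T→67T]: |ω|/ω_in = (781/559)×67/67 = 781/559, sense flips to +
signed output speed (× input speed) = 781/559

781/559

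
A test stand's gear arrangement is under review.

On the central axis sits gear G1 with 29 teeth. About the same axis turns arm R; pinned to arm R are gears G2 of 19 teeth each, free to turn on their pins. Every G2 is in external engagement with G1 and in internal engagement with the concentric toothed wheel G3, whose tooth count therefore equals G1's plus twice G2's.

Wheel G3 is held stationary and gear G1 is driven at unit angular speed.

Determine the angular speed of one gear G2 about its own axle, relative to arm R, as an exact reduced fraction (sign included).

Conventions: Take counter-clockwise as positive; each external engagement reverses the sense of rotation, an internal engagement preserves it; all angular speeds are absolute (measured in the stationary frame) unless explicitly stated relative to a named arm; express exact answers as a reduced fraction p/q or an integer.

-1943/1824

topology: planetary set — G1 29T / G2 19T / G3 67T, arm = carrier (Willis)
ring teeth: 29 + 2·19 = 67
29(ω_sun−ω_arm) = −67(ω_ring−ω_arm),  ω_ring = 0, ω_sun = 1
29(1−ω_arm) = −67(0−ω_arm)  ⇒  96·ω_arm = 29  ⇒  ω_arm = 29/96
sun–planet mesh: 29·(1−29/96) = −19·(ω_p−ω_arm)  ⇒  ω_p−ω_arm = -1943/1824
exact speed ratio = -1943/1824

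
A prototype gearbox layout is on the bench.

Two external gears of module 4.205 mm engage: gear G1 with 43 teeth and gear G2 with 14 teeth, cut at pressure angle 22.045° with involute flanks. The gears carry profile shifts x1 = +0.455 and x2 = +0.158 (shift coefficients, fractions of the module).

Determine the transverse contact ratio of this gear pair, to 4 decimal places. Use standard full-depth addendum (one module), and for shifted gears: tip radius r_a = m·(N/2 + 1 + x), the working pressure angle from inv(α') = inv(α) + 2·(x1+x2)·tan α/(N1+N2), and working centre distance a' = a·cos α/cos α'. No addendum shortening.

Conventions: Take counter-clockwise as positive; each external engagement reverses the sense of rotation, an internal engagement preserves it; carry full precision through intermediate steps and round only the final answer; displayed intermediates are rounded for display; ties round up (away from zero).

topology: single-mesh involute geometry — m = 4.205, 43T/14T pair
base radii: r_b1 = 83.797749, r_b2 = 27.282988
tip radii: r_a1 = 96.525775, r_a2 = 34.304390
inv(α') = inv(22.045°) + 2·(+0.455+0.158)·tan α/(43+14) = 0.02889205  ⇒  α' = 24.71076°
a' = a·cos α / cos α' = 119.8425·cos 22.045°/cos 24.71076° = 122.277754
action lengths: √(r_a1²−r_b1²) = 47.907854, √(r_a2²−r_b2²) = 20.794945
base pitch p_b = π·m·cos α = 12.244576
CR = (47.907854 + 20.794945 − 122.277754·sin 24.71076°)/12.244576 = 1.436234
contact ratio ≈ 1.4362

1.4362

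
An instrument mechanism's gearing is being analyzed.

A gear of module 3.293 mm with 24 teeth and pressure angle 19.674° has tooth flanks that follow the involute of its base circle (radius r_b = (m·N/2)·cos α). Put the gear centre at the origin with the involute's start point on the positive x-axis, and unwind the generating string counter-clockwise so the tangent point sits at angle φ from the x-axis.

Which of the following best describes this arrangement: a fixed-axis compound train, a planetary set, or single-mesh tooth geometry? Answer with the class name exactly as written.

single-mesh involute tooth geometry (24T wheel at module 3.293)
classification: single-mesh tooth geometry

single-mesh tooth geometry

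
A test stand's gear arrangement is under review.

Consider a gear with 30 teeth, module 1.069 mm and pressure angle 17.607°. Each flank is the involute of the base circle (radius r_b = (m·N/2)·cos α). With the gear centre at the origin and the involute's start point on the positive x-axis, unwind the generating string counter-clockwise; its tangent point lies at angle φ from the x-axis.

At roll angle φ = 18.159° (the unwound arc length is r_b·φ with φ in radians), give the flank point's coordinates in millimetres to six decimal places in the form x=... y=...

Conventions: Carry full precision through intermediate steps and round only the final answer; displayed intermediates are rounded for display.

x=16.032261 y=0.160565

recognized (one wheel, involute flank): single-mesh tooth geometry, m = 1.069, N = 30
pitch radius r_p = m·N/2 = 1.069·30/2 = 16.035000
base radius r_b = r_p·cos α = 16.035000·cos 17.607° = 15.283820
roll angle φ = 18.159° = 0.31693434 rad
x = r_b·(cos φ + φ·sin φ) = 16.032261
y = r_b·(sin φ − φ·cos φ) = 0.160565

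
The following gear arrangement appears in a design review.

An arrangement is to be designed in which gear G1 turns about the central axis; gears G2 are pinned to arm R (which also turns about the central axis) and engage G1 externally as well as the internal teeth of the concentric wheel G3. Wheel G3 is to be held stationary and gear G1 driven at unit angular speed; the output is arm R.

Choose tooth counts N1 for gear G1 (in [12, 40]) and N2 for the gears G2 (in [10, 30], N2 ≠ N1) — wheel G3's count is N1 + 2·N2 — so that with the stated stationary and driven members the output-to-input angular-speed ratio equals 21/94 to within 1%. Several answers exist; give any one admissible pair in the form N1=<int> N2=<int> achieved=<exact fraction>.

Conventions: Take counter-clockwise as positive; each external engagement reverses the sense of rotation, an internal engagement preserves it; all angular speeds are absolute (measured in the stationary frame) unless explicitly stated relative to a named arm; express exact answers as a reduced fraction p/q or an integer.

design class (target 21/94): planetary set
Willis with ω_ring = 0: ω_arm/ω_sun = N1/(N1+N3); set equal to 21/94  ⇒  N3/N1 = 1/(21/94) − 1 = 73/21
N3 = N1 + 2·N2  ⇒  N2/N1 = (N3/N1 − 1)/2 = (73/21 − 1)/2 = 26/21
smallest multiple with N1 ≥ 12 and N2 ≥ 10: k = 1  ⇒  N1 = 1·21 = 21, N2 = 1·26 = 26 (N1 ≤ 40, N2 ≤ 30, N2 ≠ N1 ✓), N3 = 21 + 2·26 = 73
check: N1/(N1+N3) with N1 = 21, N3 = 73 gives 21/94; |achieved − target| = 0 ≤ 21/9400 ✓

N1=21 N2=26 achieved=21/94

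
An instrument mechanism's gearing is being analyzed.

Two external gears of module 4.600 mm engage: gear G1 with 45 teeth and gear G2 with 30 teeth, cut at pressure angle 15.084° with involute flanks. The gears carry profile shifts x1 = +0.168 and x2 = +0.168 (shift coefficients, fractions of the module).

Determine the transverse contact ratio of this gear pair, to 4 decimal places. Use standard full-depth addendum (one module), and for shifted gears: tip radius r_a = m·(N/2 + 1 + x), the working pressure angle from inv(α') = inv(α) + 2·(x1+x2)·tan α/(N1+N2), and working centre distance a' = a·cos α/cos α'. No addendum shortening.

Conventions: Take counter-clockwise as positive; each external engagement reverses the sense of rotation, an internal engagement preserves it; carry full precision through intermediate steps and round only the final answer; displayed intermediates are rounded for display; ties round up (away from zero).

1.8660

topology: single-mesh involute geometry — m = 4.600, 45T/30T pair
base radii: r_b1 = 99.933943, r_b2 = 66.622628
tip radii: r_a1 = 108.872800, r_a2 = 74.372800
inv(α') = inv(15.084°) + 2·(+0.168+0.168)·tan α/(45+30) = 0.00867059  ⇒  α' = 16.77993°
a' = a·cos α / cos α' = 172.5000·cos 15.084°/cos 16.77993° = 173.963830
action lengths: √(r_a1²−r_b1²) = 43.202936, √(r_a2²−r_b2²) = 33.056599
base pitch p_b = π·m·cos α = 13.953411
CR = (43.202936 + 33.056599 − 173.963830·sin 16.77993°)/13.953411 = 1.865981
contact ratio ≈ 1.8660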